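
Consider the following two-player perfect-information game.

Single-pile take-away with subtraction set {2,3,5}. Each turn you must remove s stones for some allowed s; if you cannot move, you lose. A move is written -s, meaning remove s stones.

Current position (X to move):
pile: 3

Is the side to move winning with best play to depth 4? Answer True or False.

ply 1, X at 3 | -2=+1→1*; -3=+1→0
ply 2: 1 is terminal -1 (O); from 3 depth 4

X winning at [3]: True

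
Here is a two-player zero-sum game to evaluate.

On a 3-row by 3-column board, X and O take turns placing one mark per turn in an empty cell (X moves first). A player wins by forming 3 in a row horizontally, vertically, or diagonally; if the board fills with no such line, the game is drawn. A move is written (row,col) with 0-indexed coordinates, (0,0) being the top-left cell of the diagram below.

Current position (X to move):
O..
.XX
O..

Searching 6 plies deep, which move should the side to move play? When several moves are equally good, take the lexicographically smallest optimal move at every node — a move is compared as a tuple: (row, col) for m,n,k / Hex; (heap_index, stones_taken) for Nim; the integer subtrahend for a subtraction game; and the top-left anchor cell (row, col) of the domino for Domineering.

[O../.XX/O..] X move#1: (0,1):-1/OX./.XX/O.., (0,2):-1/O.X/.XX/O.., (1,0):+1/O../XXX/O..*, (2,1):-1/O../.XX/OX., (2,2):-1/O../.XX/O.X
[O../XXX/O..] end (terminal -1, O#2); searched O../.XX/O.. to 6

X's best at [O../.XX/O..]: (1,0)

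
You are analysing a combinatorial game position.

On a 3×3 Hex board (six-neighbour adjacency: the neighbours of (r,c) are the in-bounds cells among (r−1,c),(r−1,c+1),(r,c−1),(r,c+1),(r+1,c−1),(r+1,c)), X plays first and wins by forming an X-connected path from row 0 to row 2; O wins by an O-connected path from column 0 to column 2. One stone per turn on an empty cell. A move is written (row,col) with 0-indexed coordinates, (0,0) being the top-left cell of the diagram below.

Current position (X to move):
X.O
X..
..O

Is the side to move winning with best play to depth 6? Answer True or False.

[X.O/X../..O] X move#1: (0,1):-1/XXO/X../..O, (1,1):+1/X.O/XX./..O*, (1,2):-1/X.O/X.X/..O, (2,0):+1/X.O/X../X.O, (2,1):+1/X.O/X../.XO
[X.O/XX./..O] O move#2: (0,1):-1/XOO/XX./..O*, (1,2):-1/X.O/XXO/..O, (2,0):-1/X.O/XX./O.O, (2,1):-1/X.O/XX./.OO
[XOO/XX./..O] X move#3: (1,2):+1/XOO/XXX/..O*, (2,0):+1/XOO/XX./X.O, (2,1):+1/XOO/XX./.XO
[XOO/XXX/..O] O move#4: (2,0):-1/XOO/XXX/O.O*, (2,1):-1/XOO/XXX/.OO
[XOO/XXX/O.O] X move#5: (2,1):+1/XOO/XXX/OXO*
[XOO/XXX/OXO] end (terminal -1, O#6); searched X.O/X../..O to 6

X winning at [X.O/X../..O]: True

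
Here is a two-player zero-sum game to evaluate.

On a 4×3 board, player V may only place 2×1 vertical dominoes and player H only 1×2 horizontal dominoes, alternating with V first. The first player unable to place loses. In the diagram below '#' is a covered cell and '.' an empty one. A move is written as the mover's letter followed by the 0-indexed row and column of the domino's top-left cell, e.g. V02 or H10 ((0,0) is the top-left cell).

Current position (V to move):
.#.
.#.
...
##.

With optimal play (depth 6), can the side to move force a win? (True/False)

ply 1, V at .#./.#./.../##. | V00=+1→##./##./.../##.*; V02=+1→.##/.##/.../##.; V10=+1→.#./##./#../##.; V12=+1→.#./.##/..#/##.; V22=+1→.#./.#./..#/###
ply 2, H at ##./##./.../##. | H20=-1→##./##./##./##.*; H21=-1→##./##./.##/##.
ply 3, V at ##./##./##./##. | V02=+1→###/###/##./##.*; V12=+1→##./###/###/##.; V22=+1→##./##./###/###
ply 4: ###/###/##./##. is terminal -1 (H); from .#./.#./.../##. depth 6

V winning at [.#./.#./.../##.]: True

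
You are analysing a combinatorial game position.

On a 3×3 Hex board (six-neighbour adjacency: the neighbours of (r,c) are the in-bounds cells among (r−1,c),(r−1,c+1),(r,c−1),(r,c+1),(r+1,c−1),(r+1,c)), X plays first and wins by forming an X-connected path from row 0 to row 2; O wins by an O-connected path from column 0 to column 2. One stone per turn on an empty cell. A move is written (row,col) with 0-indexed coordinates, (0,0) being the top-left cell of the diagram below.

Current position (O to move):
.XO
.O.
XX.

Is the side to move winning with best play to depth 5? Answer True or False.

O winning at [.XO/.O./XX.]: True

[.XO/.O./XX.] O move#1: (0,0):-1/OXO/.O./XX., (1,0):+1/.XO/OO./XX.*, (1,2):-1/.XO/.OO/XX., (2,2):-1/.XO/.O./XXO
[.XO/OO./XX.] end (terminal -1, X#2); searched .XO/.O./XX. to 5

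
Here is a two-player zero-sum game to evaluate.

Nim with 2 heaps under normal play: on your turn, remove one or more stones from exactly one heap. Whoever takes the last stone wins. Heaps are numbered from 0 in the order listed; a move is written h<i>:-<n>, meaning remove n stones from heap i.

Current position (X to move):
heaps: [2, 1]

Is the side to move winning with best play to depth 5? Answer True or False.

ply 1, X at (2,1) | h0:-1=+1→(1,1)*; h0:-2=-1→(0,1); h1:-1=-1→(2,0)
ply 2, O at (1,1) | h0:-1=-1→(0,1)*; h1:-1=-1→(1,0)
ply 3, X at (0,1) | h1:-1=+1→(0,0)*
ply 4: (0,0) is terminal -1 (O); from (2,1) depth 5

X winning at [(2,1)]: True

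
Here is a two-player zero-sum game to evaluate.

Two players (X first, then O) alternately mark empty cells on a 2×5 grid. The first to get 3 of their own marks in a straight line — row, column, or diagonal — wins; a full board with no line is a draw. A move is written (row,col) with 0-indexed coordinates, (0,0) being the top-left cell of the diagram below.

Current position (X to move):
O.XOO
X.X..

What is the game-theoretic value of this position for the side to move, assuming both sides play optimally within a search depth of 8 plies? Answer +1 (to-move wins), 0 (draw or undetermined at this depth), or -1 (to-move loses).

value(O.XOO/X.X.., X) = +1

ply 1, X at O.XOO/X.X.. | (0,1)=+0→OXXOO/X.X..; (1,1)=+1→O.XOO/XXX..*; (1,3)=+1→O.XOO/X.XX.; (1,4)=+1→O.XOO/X.X.X
ply 2: O.XOO/XXX.. is terminal -1 (O); from O.XOO/X.X.. depth 8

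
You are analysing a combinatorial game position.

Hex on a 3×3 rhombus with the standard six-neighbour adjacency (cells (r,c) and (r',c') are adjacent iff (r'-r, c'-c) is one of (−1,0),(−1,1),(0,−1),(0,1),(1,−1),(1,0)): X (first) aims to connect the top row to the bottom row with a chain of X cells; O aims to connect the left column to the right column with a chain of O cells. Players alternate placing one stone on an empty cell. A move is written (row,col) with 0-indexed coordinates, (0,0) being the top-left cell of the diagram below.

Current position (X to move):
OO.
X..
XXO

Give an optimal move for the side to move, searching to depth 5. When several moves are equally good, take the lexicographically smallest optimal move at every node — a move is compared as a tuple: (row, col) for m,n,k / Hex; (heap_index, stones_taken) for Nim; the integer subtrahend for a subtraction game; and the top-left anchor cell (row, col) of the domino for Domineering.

X's best at [OO./X../XXO]: (0,2)

p1 X@[OO./X../XXO]: (0,2)[OOX/X../XXO]+1* (1,1)[OO./XX./XXO]-1 (1,2)[OO./X.X/XXO]-1
p2 O@[OOX/X../XXO]: (1,1)[OOX/XO./XXO]-1* (1,2)[OOX/X.O/XXO]-1
p3 X@[OOX/XO./XXO]: (1,2)[OOX/XOX/XXO]+1*
p4 O@[OOX/XOX/XXO] terminal -1; root [OO./X../XXO] d5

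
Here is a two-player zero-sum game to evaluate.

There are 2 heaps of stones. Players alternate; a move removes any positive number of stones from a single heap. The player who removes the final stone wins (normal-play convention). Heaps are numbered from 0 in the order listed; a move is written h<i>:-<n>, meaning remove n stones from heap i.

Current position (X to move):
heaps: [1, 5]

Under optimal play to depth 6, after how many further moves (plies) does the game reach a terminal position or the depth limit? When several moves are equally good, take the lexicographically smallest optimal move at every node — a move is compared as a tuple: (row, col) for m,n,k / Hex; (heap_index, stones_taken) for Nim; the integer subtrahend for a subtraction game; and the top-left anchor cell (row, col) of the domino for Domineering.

PV length from [(1,5)]: 3 plies

[(1,5)] X move#1: h0:-1:-1/(0,5), h1:-1:-1/(1,4), h1:-2:-1/(1,3), h1:-3:-1/(1,2), h1:-4:+1/(1,1)*, h1:-5:-1/(1,0)
[(1,1)] O move#2: h0:-1:-1/(0,1)*, h1:-1:-1/(1,0)
[(0,1)] X move#3: h1:-1:+1/(0,0)*
[(0,0)] end (terminal -1, O#4); searched (1,5) to 6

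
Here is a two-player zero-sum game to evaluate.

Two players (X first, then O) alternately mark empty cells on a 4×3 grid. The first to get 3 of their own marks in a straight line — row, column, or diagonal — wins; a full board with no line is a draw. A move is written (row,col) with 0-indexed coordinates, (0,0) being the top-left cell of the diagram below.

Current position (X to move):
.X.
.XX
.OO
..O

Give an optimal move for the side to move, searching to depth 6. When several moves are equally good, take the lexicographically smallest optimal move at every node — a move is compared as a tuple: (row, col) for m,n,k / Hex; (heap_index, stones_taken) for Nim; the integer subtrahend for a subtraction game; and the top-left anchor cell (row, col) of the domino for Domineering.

[.X./.XX/.OO/..O] X move#1: (0,0):-1/XX./.XX/.OO/..O, (0,2):-1/.XX/.XX/.OO/..O, (1,0):+1/.X./XXX/.OO/..O*, (2,0):-1/.X./.XX/XOO/..O, (3,0):-1/.X./.XX/.OO/X.O, (3,1):-1/.X./.XX/.OO/.XO
[.X./XXX/.OO/..O] end (terminal -1, O#2); searched .X./.XX/.OO/..O to 6

X's best at [.X./.XX/.OO/..O]: (1,0)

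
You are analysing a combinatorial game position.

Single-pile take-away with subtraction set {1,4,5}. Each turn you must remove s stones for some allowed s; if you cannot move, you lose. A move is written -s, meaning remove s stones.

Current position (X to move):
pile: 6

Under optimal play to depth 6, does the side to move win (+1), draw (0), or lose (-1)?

value(6, X) = +1

[6] X move#1: -1:-1/5, -4:+1/2*, -5:-1/1
[2] O move#2: -1:-1/1*
[1] X move#3: -1:+1/0*
[0] end (terminal -1, O#4); searched 6 to 6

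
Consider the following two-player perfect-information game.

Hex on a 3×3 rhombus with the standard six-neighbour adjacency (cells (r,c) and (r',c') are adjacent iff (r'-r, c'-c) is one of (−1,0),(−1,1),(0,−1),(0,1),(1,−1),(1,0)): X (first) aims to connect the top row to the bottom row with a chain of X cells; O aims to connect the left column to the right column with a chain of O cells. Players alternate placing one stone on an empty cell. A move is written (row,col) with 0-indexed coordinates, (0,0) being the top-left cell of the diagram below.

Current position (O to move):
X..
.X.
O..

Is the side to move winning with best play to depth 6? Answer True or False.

p1 O@[X../.X./O..]: (0,1)[XO./.X./O..]-1 (0,2)[X.O/.X./O..]-1 (1,0)[X../OX./O..]-1 (1,2)[X../.XO/O..]-1 (2,1)[X../.X./OO.]+1* (2,2)[X../.X./O.O]-1
p2 X@[X../.X./OO.]: (0,1)[XX./.X./OO.]-1* (0,2)[X.X/.X./OO.]-1 (1,0)[X../XX./OO.]-1 (1,2)[X../.XX/OO.]-1 (2,2)[X../.X./OOX]-1
p3 O@[XX./.X./OO.]: (0,2)[XXO/.X./OO.]+1* (1,0)[XX./OX./OO.]+1 (1,2)[XX./.XO/OO.]+1 (2,2)[XX./.X./OOO]+1
p4 X@[XXO/.X./OO.]: (1,0)[XXO/XX./OO.]-1* (1,2)[XXO/.XX/OO.]-1 (2,2)[XXO/.X./OOX]-1
p5 O@[XXO/XX./OO.]: (1,2)[XXO/XXO/OO.]+1* (2,2)[XXO/XX./OOO]+1
p6 X@[XXO/XXO/OO.] terminal -1; root [X../.X./O..] d6

O winning at [X../.X./O..]: True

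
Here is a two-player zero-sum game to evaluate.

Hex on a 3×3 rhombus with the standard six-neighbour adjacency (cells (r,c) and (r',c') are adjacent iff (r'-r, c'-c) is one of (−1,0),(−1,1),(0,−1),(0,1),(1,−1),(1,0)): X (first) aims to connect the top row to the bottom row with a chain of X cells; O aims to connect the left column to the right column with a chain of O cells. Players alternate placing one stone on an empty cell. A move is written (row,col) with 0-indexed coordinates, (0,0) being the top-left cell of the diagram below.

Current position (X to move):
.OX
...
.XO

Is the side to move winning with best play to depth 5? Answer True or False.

X winning at [.OX/.../.XO]: True

p1 X@[.OX/.../.XO]: (0,0)[XOX/.../.XO]+1* (1,0)[.OX/X../.XO]+1 (1,1)[.OX/.X./.XO]+1 (1,2)[.OX/..X/.XO]+1 (2,0)[.OX/.../XXO]+1
p2 O@[XOX/.../.XO]: (1,0)[XOX/O../.XO]-1* (1,1)[XOX/.O./.XO]-1 (1,2)[XOX/..O/.XO]-1 (2,0)[XOX/.../OXO]-1
p3 X@[XOX/O../.XO]: (1,1)[XOX/OX./.XO]+1* (1,2)[XOX/O.X/.XO]+1 (2,0)[XOX/O../XXO]+1
p4 O@[XOX/OX./.XO] terminal -1; root [.OX/.../.XO] d5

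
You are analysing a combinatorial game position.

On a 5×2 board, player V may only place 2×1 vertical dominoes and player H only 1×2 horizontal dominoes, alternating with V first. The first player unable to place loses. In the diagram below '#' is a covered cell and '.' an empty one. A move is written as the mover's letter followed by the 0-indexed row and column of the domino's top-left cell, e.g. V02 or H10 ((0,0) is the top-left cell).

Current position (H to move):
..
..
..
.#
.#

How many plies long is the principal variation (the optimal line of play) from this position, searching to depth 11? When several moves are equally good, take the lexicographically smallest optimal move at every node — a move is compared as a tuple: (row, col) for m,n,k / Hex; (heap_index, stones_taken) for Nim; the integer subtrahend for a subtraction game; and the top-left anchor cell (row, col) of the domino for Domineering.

PV length from [../../../.#/.#]: 3 plies

p1 H@[../../../.#/.#]: H00[##/../../.#/.#]-1 H10[../##/../.#/.#]+1* H20[../../##/.#/.#]-1
p2 V@[../##/../.#/.#]: V20[../##/#./##/.#]-1* V30[../##/../##/##]-1
p3 H@[../##/#./##/.#]: H00[##/##/#./##/.#]+1*
p4 V@[##/##/#./##/.#] terminal -1; root [../../../.#/.#] d11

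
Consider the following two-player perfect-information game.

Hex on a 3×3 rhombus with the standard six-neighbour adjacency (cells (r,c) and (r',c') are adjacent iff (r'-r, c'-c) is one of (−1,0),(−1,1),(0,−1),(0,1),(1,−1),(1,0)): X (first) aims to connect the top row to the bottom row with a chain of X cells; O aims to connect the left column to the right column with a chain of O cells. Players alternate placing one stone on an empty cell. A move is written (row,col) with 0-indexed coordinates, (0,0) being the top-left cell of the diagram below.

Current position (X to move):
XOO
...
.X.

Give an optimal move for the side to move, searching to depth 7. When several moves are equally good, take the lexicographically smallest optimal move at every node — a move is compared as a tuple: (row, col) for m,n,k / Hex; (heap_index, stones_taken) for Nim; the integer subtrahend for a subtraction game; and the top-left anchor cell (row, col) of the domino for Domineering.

X's best at [XOO/.../.X.]: (1,0)

ply 1, X at XOO/.../.X. | (1,0)=+1→XOO/X../.X.*; (1,1)=-1→XOO/.X./.X.; (1,2)=-1→XOO/..X/.X.; (2,0)=-1→XOO/.../XX.; (2,2)=-1→XOO/.../.XX
ply 2, O at XOO/X../.X. | (1,1)=-1→XOO/XO./.X.*; (1,2)=-1→XOO/X.O/.X.; (2,0)=-1→XOO/X../OX.; (2,2)=-1→XOO/X../.XO
ply 3, X at XOO/XO./.X. | (1,2)=-1→XOO/XOX/.X.; (2,0)=+1→XOO/XO./XX.*; (2,2)=-1→XOO/XO./.XX
ply 4: XOO/XO./XX. is terminal -1 (O); from XOO/.../.X. depth 7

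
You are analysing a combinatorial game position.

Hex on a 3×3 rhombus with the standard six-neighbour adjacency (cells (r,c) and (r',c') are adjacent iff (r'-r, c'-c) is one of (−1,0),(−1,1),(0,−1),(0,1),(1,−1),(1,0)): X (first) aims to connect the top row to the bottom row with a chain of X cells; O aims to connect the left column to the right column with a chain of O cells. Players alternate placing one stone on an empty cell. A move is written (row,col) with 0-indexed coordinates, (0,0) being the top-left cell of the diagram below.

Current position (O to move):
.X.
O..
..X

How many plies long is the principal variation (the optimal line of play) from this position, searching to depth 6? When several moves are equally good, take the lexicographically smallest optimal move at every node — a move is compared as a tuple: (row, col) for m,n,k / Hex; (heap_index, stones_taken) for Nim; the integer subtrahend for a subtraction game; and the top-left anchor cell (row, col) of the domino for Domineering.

[.X./O../..X] O move#1: (0,0):-1/OX./O../..X, (0,2):-1/.XO/O../..X, (1,1):+1/.X./OO./..X*, (1,2):-1/.X./O.O/..X, (2,0):-1/.X./O../O.X, (2,1):-1/.X./O../.OX
[.X./OO./..X] X move#2: (0,0):-1/XX./OO./..X*, (0,2):-1/.XX/OO./..X, (1,2):-1/.X./OOX/..X, (2,0):-1/.X./OO./X.X, (2,1):-1/.X./OO./.XX
[XX./OO./..X] O move#3: (0,2):+1/XXO/OO./..X*, (1,2):+1/XX./OOO/..X, (2,0):+1/XX./OO./O.X, (2,1):+1/XX./OO./.OX
[XXO/OO./..X] end (terminal -1, X#4); searched .X./O../..X to 6

PV length from [.X./O../..X]: 3 plies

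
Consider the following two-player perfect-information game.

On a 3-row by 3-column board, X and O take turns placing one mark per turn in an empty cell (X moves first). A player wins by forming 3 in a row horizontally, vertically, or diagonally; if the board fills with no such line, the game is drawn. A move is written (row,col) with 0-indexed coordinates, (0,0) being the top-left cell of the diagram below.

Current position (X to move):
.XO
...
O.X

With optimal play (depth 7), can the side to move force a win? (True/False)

X winning at [.XO/.../O.X]: True

p1 X@[.XO/.../O.X]: (0,0)[XXO/.../O.X]-1 (1,0)[.XO/X../O.X]-1 (1,1)[.XO/.X./O.X]+1* (1,2)[.XO/..X/O.X]-1 (2,1)[.XO/.../OXX]-1
p2 O@[.XO/.X./O.X]: (0,0)[OXO/.X./O.X]-1* (1,0)[.XO/OX./O.X]-1 (1,2)[.XO/.XO/O.X]-1 (2,1)[.XO/.X./OOX]-1
p3 X@[OXO/.X./O.X]: (1,0)[OXO/XX./O.X]+1* (1,2)[OXO/.XX/O.X]-1 (2,1)[OXO/.X./OXX]+1
p4 O@[OXO/XX./O.X]: (1,2)[OXO/XXO/O.X]-1* (2,1)[OXO/XX./OOX]-1
p5 X@[OXO/XXO/O.X]: (2,1)[OXO/XXO/OXX]+1*
p6 O@[OXO/XXO/OXX] terminal -1; root [.XO/.../O.X] d7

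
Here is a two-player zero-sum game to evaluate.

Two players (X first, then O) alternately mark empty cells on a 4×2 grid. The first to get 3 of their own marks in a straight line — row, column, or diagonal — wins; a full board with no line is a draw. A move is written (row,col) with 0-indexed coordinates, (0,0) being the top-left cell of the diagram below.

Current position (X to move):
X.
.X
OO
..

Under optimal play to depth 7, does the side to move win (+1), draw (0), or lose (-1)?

value(X./.X/OO/.., X) = 0

p1 X@[X./.X/OO/..]: (0,1)[XX/.X/OO/..]+0* (1,0)[X./XX/OO/..]+0 (3,0)[X./.X/OO/X.]+0 (3,1)[X./.X/OO/.X]+0
p2 O@[XX/.X/OO/..]: (1,0)[XX/OX/OO/..]+0* (3,0)[XX/.X/OO/O.]+0 (3,1)[XX/.X/OO/.O]+0
p3 X@[XX/OX/OO/..]: (3,0)[XX/OX/OO/X.]+0* (3,1)[XX/OX/OO/.X]-1
p4 O@[XX/OX/OO/X.]: (3,1)[XX/OX/OO/XO]+0*
p5 X@[XX/OX/OO/XO] terminal +0; root [X./.X/OO/..] d7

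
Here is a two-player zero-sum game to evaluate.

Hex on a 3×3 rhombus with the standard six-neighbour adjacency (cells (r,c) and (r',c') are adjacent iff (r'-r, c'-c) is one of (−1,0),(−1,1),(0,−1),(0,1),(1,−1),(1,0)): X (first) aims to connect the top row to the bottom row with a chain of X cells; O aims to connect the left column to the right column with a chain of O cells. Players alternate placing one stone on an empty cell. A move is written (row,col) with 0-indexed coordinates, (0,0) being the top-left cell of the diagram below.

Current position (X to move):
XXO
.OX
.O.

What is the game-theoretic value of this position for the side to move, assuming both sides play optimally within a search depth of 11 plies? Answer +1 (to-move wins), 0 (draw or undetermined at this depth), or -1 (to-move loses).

p1 X@[XXO/.OX/.O.]: (1,0)[XXO/XOX/.O.]-1* (2,0)[XXO/.OX/XO.]-1 (2,2)[XXO/.OX/.OX]-1
p2 O@[XXO/XOX/.O.]: (2,0)[XXO/XOX/OO.]+1* (2,2)[XXO/XOX/.OO]-1
p3 X@[XXO/XOX/OO.] terminal -1; root [XXO/.OX/.O.] d11

value(XXO/.OX/.O., X) = -1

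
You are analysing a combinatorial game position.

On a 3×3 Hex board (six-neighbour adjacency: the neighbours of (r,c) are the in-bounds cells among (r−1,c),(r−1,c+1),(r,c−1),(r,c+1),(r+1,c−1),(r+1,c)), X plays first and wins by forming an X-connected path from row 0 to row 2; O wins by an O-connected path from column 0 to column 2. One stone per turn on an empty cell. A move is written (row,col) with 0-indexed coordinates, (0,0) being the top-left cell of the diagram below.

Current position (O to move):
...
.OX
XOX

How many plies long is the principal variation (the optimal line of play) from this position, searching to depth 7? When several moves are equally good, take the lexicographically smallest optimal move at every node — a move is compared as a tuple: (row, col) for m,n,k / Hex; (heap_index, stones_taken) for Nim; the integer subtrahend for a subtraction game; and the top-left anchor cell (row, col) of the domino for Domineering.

[.../.OX/XOX] O move#1: (0,0):-1/O../.OX/XOX*, (0,1):-1/.O./.OX/XOX, (0,2):-1/..O/.OX/XOX, (1,0):-1/.../OOX/XOX
[O../.OX/XOX] X move#2: (0,1):+1/OX./.OX/XOX*, (0,2):+1/O.X/.OX/XOX, (1,0):+1/O../XOX/XOX
[OX./.OX/XOX] O move#3: (0,2):-1/OXO/.OX/XOX*, (1,0):-1/OX./OOX/XOX
[OXO/.OX/XOX] X move#4: (1,0):+1/OXO/XOX/XOX*
[OXO/XOX/XOX] end (terminal -1, O#5); searched .../.OX/XOX to 7

PV length from [.../.OX/XOX]: 4 plies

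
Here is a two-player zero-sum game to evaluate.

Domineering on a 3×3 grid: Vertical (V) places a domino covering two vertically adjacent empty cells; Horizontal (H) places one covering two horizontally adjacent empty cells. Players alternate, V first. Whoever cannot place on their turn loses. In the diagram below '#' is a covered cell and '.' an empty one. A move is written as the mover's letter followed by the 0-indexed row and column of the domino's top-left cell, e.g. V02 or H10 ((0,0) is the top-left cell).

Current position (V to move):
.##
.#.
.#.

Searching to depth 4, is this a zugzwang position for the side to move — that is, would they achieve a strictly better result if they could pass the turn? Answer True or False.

zugzwang(.##/.#./.#., V) = False

ply 1, V at .##/.#./.#. | V00=+1→###/##./.#.*; V10=+1→.##/##./##.; V12=+1→.##/.##/.##
ply 2: ###/##./.#. is terminal -1 (H); from .##/.#./.#. depth 4
if V skipped the turn, H would face:
~ ply 1: .##/.#./.#. is terminal -1 (H); from .##/.#./.#. depth 4
compare (V): move=+1 vs pass=+1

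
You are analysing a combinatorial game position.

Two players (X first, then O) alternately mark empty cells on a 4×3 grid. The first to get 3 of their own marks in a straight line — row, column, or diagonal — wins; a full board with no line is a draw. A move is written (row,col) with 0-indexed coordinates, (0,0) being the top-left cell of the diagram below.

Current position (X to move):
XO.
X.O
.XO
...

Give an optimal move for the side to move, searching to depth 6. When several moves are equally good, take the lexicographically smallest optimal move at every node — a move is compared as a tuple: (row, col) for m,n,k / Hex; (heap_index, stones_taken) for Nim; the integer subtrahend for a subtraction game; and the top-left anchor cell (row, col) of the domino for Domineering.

X's best at [XO./X.O/.XO/...]: (2,0)

[XO./X.O/.XO/...] X move#1: (0,2):-1/XOX/X.O/.XO/..., (1,1):-1/XO./XXO/.XO/..., (2,0):+1/XO./X.O/XXO/...*, (3,0):-1/XO./X.O/.XO/X.., (3,1):-1/XO./X.O/.XO/.X., (3,2):+1/XO./X.O/.XO/..X
[XO./X.O/XXO/...] end (terminal -1, O#2); searched XO./X.O/.XO/... to 6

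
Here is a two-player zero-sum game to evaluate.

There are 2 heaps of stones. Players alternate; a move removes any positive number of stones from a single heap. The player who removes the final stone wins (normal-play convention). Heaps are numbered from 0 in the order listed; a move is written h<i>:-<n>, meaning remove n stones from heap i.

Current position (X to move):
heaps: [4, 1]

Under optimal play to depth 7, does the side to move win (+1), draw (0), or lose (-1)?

value((4,1), X) = +1

[(4,1)] X move#1: h0:-1:-1/(3,1), h0:-2:-1/(2,1), h0:-3:+1/(1,1)*, h0:-4:-1/(0,1), h1:-1:-1/(4,0)
[(1,1)] O move#2: h0:-1:-1/(0,1)*, h1:-1:-1/(1,0)
[(0,1)] X move#3: h1:-1:+1/(0,0)*
[(0,0)] end (terminal -1, O#4); searched (4,1) to 7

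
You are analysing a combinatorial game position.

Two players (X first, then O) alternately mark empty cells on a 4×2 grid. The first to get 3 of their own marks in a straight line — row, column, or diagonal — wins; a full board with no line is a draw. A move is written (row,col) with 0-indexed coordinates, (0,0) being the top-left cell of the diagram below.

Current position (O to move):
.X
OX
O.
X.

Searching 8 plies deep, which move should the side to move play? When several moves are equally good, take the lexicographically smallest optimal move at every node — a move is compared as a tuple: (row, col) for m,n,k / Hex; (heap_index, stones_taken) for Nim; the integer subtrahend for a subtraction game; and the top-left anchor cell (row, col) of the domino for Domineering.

O's best at [.X/OX/O./X.]: (0,0)

p1 O@[.X/OX/O./X.]: (0,0)[OX/OX/O./X.]+1* (2,1)[.X/OX/OO/X.]+0 (3,1)[.X/OX/O./XO]-1
p2 X@[OX/OX/O./X.] terminal -1; root [.X/OX/O./X.] d8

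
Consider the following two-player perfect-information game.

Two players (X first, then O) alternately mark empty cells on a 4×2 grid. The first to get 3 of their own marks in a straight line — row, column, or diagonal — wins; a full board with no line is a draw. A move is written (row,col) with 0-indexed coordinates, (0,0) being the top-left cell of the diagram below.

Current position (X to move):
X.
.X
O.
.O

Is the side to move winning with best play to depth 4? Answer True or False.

X winning at [X./.X/O./.O]: False

ply 1, X at X./.X/O./.O | (0,1)=+0→XX/.X/O./.O*; (1,0)=+0→X./XX/O./.O; (2,1)=+0→X./.X/OX/.O; (3,0)=+0→X./.X/O./XO
ply 2, O at XX/.X/O./.O | (1,0)=-1→XX/OX/O./.O; (2,1)=+0→XX/.X/OO/.O*; (3,0)=-1→XX/.X/O./OO
ply 3, X at XX/.X/OO/.O | (1,0)=+0→XX/XX/OO/.O*; (3,0)=+0→XX/.X/OO/XO
ply 4, O at XX/XX/OO/.O | (3,0)=+0→XX/XX/OO/OO*
ply 5: XX/XX/OO/OO is terminal +0 (X); from X./.X/O./.O depth 4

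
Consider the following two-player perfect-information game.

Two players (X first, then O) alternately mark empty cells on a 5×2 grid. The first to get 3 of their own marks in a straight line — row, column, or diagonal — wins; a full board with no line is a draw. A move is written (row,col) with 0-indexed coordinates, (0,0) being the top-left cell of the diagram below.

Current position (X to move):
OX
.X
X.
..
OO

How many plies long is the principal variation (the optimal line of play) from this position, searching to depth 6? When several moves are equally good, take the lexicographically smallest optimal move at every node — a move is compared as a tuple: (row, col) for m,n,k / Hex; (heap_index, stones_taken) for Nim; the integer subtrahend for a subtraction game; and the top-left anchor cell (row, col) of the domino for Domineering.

PV length from [OX/.X/X./../OO]: 3 plies

[OX/.X/X./../OO] X move#1: (1,0):+1/OX/XX/X./../OO*, (2,1):+1/OX/.X/XX/../OO, (3,0):+1/OX/.X/X./X./OO, (3,1):+0/OX/.X/X./.X/OO
[OX/XX/X./../OO] O move#2: (2,1):-1/OX/XX/XO/../OO*, (3,0):-1/OX/XX/X./O./OO, (3,1):-1/OX/XX/X./.O/OO
[OX/XX/XO/../OO] X move#3: (3,0):+1/OX/XX/XO/X./OO*, (3,1):+0/OX/XX/XO/.X/OO
[OX/XX/XO/X./OO] end (terminal -1, O#4); searched OX/.X/X./../OO to 6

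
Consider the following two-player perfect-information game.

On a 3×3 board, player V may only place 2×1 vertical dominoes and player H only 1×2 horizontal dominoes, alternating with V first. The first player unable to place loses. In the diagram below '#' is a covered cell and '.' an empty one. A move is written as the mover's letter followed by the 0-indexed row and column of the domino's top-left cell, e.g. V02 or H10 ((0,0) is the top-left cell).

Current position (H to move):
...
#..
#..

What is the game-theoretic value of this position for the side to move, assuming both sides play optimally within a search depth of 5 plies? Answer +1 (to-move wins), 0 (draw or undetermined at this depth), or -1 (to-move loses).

value(.../#../#.., H) = +1

p1 H@[.../#../#..]: H00[##./#../#..]-1 H01[.##/#../#..]-1 H11[.../###/#..]+1* H21[.../#../###]-1
p2 V@[.../###/#..] terminal -1; root [.../#../#..] d5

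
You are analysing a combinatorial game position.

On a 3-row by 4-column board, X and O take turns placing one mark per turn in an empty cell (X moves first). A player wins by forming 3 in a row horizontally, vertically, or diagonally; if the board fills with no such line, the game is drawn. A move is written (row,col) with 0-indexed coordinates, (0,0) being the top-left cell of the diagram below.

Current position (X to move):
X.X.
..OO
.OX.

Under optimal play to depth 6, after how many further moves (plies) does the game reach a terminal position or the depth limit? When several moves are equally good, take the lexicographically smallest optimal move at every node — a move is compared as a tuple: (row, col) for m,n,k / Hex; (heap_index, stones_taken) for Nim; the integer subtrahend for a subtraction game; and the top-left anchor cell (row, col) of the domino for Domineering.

PV length from [X.X./..OO/.OX.]: 1 ply

[X.X./..OO/.OX.] X move#1: (0,1):+1/XXX./..OO/.OX.*, (0,3):-1/X.XX/..OO/.OX., (1,0):-1/X.X./X.OO/.OX., (1,1):+1/X.X./.XOO/.OX., (2,0):-1/X.X./..OO/XOX., (2,3):-1/X.X./..OO/.OXX
[XXX./..OO/.OX.] end (terminal -1, O#2); searched X.X./..OO/.OX. to 6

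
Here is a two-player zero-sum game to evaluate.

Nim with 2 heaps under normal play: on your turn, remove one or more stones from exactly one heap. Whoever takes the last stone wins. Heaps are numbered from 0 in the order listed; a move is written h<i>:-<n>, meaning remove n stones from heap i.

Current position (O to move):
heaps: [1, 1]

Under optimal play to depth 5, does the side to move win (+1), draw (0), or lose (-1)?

value((1,1), O) = -1

[(1,1)] O move#1: h0:-1:-1/(0,1)*, h1:-1:-1/(1,0)
[(0,1)] X move#2: h1:-1:+1/(0,0)*
[(0,0)] end (terminal -1, O#3); searched (1,1) to 5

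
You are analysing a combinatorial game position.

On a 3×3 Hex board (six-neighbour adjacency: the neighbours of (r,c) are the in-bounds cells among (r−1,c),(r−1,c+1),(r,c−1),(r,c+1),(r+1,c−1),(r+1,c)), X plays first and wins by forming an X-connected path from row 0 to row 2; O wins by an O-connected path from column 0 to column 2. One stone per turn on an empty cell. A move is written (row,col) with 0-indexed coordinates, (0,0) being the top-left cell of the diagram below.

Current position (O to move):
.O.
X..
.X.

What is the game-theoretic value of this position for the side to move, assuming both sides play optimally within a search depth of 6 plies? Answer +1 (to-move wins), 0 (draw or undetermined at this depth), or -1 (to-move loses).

value(.O./X../.X., O) = +1

p1 O@[.O./X../.X.]: (0,0)[OO./X../.X.]-1 (0,2)[.OO/X../.X.]-1 (1,1)[.O./XO./.X.]+1* (1,2)[.O./X.O/.X.]-1 (2,0)[.O./X../OX.]-1 (2,2)[.O./X../.XO]-1
p2 X@[.O./XO./.X.]: (0,0)[XO./XO./.X.]-1* (0,2)[.OX/XO./.X.]-1 (1,2)[.O./XOX/.X.]-1 (2,0)[.O./XO./XX.]-1 (2,2)[.O./XO./.XX]-1
p3 O@[XO./XO./.X.]: (0,2)[XOO/XO./.X.]-1 (1,2)[XO./XOO/.X.]-1 (2,0)[XO./XO./OX.]+1* (2,2)[XO./XO./.XO]-1
p4 X@[XO./XO./OX.]: (0,2)[XOX/XO./OX.]-1* (1,2)[XO./XOX/OX.]-1 (2,2)[XO./XO./OXX]-1
p5 O@[XOX/XO./OX.]: (1,2)[XOX/XOO/OX.]+1* (2,2)[XOX/XO./OXO]-1
p6 X@[XOX/XOO/OX.] terminal -1; root [.O./X../.X.] d6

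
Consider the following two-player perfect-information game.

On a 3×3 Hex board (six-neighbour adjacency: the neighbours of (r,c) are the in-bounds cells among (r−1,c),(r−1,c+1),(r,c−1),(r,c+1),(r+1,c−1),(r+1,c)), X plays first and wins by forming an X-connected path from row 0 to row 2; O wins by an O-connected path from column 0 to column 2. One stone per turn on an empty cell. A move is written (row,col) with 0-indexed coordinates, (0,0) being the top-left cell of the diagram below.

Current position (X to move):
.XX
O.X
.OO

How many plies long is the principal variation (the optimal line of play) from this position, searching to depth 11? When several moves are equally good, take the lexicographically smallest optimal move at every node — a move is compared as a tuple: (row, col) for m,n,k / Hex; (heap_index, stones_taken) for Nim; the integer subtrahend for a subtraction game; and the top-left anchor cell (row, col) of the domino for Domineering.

[.XX/O.X/.OO] X move#1: (0,0):-1/XXX/O.X/.OO*, (1,1):-1/.XX/OXX/.OO, (2,0):-1/.XX/O.X/XOO
[XXX/O.X/.OO] O move#2: (1,1):+1/XXX/OOX/.OO*, (2,0):+1/XXX/O.X/OOO
[XXX/OOX/.OO] end (terminal -1, X#3); searched .XX/O.X/.OO to 11

PV length from [.XX/O.X/.OO]: 2 plies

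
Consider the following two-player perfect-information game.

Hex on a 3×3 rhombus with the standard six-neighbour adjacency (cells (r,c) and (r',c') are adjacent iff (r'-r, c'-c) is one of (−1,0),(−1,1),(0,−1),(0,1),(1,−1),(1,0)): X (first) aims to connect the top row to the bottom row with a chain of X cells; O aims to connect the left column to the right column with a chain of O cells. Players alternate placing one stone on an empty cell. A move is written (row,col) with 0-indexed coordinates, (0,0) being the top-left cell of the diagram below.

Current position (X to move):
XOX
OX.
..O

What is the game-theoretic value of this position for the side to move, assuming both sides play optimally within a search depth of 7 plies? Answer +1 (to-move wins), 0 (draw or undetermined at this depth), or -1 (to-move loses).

value(XOX/OX./..O, X) = +1

ply 1, X at XOX/OX./..O | (1,2)=+1→XOX/OXX/..O*; (2,0)=+1→XOX/OX./X.O; (2,1)=+1→XOX/OX./.XO
ply 2, O at XOX/OXX/..O | (2,0)=-1→XOX/OXX/O.O*; (2,1)=-1→XOX/OXX/.OO
ply 3, X at XOX/OXX/O.O | (2,1)=+1→XOX/OXX/OXO*
ply 4: XOX/OXX/OXO is terminal -1 (O); from XOX/OX./..O depth 7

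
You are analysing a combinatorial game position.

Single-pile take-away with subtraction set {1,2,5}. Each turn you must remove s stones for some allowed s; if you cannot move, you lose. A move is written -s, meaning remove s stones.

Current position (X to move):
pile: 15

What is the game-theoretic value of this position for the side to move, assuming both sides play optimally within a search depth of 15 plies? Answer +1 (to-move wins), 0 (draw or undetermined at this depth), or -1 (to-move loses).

[15] X move#1: -1:-1/14*, -2:-1/13, -5:-1/10
[14] O move#2: -1:-1/13, -2:+1/12*, -5:+1/9
[12] X move#3: -1:-1/11*, -2:-1/10, -5:-1/7
[11] O move#4: -1:-1/10, -2:+1/9*, -5:+1/6
[9] X move#5: -1:-1/8*, -2:-1/7, -5:-1/4
[8] O move#6: -1:-1/7, -2:+1/6*, -5:+1/3
[6] X move#7: -1:-1/5*, -2:-1/4, -5:-1/1
[5] O move#8: -1:-1/4, -2:+1/3*, -5:+1/0
[3] X move#9: -1:-1/2*, -2:-1/1
[2] O move#10: -1:-1/1, -2:+1/0*
[0] end (terminal -1, X#11); searched 15 to 15

value(15, X) = -1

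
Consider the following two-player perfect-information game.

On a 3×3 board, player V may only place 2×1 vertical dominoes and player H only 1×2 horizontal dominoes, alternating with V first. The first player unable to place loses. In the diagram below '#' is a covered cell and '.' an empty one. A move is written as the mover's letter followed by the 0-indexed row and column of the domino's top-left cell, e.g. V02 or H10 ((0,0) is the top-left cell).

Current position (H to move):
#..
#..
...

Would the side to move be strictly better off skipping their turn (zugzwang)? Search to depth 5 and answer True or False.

zugzwang(#../#../..., H) = False

p1 H@[#../#../...]: H01[###/#../...]-1 H11[#../###/...]+1* H20[#../#../##.]-1 H21[#../#../.##]-1
p2 V@[#../###/...] terminal -1; root [#../#../...] d5
pass branch (V moves first from the same position):
  | p1 V@[#../#../...]: V01[##./##./...]+1* V02[#.#/#.#/...]+1 V11[#../##./.#.]+1 V12[#../#.#/..#]+1
  | p2 H@[##./##./...]: H20[##./##./##.]-1* H21[##./##./.##]-1
  | p3 V@[##./##./##.]: V02[###/###/##.]+1* V12[##./###/###]+1
  | p4 H@[###/###/##.] terminal -1; root [#../#../...] d5
H moving scores +1; H passing scores -1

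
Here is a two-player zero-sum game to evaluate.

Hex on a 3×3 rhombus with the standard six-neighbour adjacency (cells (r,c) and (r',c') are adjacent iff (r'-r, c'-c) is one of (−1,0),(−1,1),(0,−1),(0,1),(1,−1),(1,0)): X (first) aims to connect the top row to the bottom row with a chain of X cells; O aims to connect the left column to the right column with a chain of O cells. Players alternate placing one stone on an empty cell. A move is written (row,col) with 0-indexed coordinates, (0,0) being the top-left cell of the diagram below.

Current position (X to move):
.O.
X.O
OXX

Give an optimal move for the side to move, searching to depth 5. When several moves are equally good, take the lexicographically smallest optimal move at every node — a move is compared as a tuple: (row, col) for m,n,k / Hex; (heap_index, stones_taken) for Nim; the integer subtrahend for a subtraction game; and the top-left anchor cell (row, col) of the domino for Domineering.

[.O./X.O/OXX] X move#1: (0,0):-1/XO./X.O/OXX, (0,2):-1/.OX/X.O/OXX, (1,1):+1/.O./XXO/OXX*
[.O./XXO/OXX] O move#2: (0,0):-1/OO./XXO/OXX*, (0,2):-1/.OO/XXO/OXX
[OO./XXO/OXX] X move#3: (0,2):+1/OOX/XXO/OXX*
[OOX/XXO/OXX] end (terminal -1, O#4); searched .O./X.O/OXX to 5

X's best at [.O./X.O/OXX]: (1,1)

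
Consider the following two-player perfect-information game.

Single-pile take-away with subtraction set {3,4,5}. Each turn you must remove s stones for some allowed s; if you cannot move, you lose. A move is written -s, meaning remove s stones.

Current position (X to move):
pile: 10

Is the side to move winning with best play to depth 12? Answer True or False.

X winning at [10]: False

ply 1, X at 10 | -3=-1→7*; -4=-1→6; -5=-1→5
ply 2, O at 7 | -3=-1→4; -4=-1→3; -5=+1→2*
ply 3: 2 is terminal -1 (X); from 10 depth 12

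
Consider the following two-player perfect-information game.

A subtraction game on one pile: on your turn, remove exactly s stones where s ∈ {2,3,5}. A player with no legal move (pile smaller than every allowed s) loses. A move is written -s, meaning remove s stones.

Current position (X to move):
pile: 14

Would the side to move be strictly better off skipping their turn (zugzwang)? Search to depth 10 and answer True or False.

zugzwang(14, X) = True

ply 1, X at 14 | -2=-1→12*; -3=-1→11; -5=-1→9
ply 2, O at 12 | -2=-1→10; -3=-1→9; -5=+1→7*
ply 3, X at 7 | -2=-1→5*; -3=-1→4; -5=-1→2
ply 4, O at 5 | -2=-1→3; -3=-1→2; -5=+1→0*
ply 5: 0 is terminal -1 (X); from 14 depth 10
if X skipped the turn, O would face:
~ ply 1, O at 14 | -2=-1→12*; -3=-1→11; -5=-1→9
~ ply 2, X at 12 | -2=-1→10; -3=-1→9; -5=+1→7*
~ ply 3, O at 7 | -2=-1→5*; -3=-1→4; -5=-1→2
~ ply 4, X at 5 | -2=-1→3; -3=-1→2; -5=+1→0*
~ ply 5: 0 is terminal -1 (O); from 14 depth 10
compare (X): move=-1 vs pass=+1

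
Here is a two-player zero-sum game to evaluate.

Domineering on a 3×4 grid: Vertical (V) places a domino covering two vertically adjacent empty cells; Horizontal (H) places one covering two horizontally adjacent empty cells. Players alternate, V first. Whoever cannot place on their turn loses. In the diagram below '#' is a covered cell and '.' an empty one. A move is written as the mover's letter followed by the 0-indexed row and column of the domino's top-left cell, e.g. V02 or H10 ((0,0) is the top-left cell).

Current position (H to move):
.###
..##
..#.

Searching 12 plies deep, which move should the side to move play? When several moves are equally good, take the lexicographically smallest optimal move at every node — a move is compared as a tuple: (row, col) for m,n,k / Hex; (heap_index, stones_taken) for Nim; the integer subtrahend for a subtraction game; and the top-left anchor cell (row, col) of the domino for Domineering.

H's best at [.###/..##/..#.]: H10

ply 1, H at .###/..##/..#. | H10=+1→.###/####/..#.*; H20=-1→.###/..##/###.
ply 2: .###/####/..#. is terminal -1 (V); from .###/..##/..#. depth 12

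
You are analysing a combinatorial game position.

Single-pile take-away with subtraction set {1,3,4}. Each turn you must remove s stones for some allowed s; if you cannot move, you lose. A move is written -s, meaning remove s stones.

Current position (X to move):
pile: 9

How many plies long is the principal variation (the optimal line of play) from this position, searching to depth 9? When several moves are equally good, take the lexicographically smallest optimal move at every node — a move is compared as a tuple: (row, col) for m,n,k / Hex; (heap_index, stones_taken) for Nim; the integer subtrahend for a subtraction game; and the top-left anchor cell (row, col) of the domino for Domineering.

PV length from [9]: 6 plies

p1 X@[9]: -1[8]-1* -3[6]-1 -4[5]-1
p2 O@[8]: -1[7]+1* -3[5]-1 -4[4]-1
p3 X@[7]: -1[6]-1* -3[4]-1 -4[3]-1
p4 O@[6]: -1[5]-1 -3[3]-1 -4[2]+1*
p5 X@[2]: -1[1]-1*
p6 O@[1]: -1[0]+1*
p7 X@[0] terminal -1; root [9] d9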